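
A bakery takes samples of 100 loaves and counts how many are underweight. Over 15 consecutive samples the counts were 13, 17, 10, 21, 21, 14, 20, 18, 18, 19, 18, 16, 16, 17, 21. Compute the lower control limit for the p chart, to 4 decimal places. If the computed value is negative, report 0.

p̄ = Σdᵢ / (k·n) = 259 / (15 × 100) = 0.17267
LCL = p̄ − 3·√(p̄(1−p̄)/n) = 0.17267 − 3 × 0.03780 = 0.05928

0.0593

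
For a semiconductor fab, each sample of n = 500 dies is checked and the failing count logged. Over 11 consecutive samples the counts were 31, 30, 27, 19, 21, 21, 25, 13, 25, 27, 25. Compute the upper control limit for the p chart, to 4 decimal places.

0.0767

p̄ = Σdᵢ / (k·n) = 264 / (11 × 500) = 0.04800
UCL = p̄ + 3·√(p̄(1−p̄)/n) = 0.04800 + 3 × √(0.04800×0.95200/500) = 0.04800 + 3 × 0.00956 = 0.07668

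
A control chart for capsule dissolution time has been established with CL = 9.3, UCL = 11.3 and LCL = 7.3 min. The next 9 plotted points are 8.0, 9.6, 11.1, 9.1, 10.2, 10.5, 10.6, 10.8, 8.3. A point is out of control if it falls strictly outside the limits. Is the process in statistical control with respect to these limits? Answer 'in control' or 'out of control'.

in control

All 9 points lie within [7.3, 11.3].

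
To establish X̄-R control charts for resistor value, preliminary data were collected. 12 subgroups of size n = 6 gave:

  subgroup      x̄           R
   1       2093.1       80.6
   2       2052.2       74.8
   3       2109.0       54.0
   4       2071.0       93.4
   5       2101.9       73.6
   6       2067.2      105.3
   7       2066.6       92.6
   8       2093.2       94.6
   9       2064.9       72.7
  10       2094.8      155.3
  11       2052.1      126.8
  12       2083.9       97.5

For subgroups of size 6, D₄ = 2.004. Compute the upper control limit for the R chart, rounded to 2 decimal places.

187.24

R̄ = (80.6 + 74.8 + 54.0 + 93.4 + 73.6 + 105.3 + 92.6 + 94.6 + 72.7 + 155.3 + 126.8 + 97.5) / 12 = 1121.2000 / 12 = 93.4333
UCL_R = D₄·R̄ = 2.004 × 93.4333 = 187.2404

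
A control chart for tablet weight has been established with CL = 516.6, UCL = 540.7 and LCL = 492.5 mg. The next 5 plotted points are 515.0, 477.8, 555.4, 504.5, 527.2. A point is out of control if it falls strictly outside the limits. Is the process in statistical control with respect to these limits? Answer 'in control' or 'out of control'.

out of control

Compare each point to [492.5, 540.7]: sample 2 = 477.8 < LCL; sample 3 = 555.4 > UCL.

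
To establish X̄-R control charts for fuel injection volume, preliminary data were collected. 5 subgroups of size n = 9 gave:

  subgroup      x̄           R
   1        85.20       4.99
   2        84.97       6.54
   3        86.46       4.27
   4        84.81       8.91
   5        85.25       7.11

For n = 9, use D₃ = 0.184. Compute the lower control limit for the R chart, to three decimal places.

R̄ = (4.99 + 6.54 + 4.27 + 8.91 + 7.11) / 5 = 31.8200 / 5 = 6.3640
LCL_R = D₃·R̄ = 0.184 × 6.3640 = 1.1710

1.171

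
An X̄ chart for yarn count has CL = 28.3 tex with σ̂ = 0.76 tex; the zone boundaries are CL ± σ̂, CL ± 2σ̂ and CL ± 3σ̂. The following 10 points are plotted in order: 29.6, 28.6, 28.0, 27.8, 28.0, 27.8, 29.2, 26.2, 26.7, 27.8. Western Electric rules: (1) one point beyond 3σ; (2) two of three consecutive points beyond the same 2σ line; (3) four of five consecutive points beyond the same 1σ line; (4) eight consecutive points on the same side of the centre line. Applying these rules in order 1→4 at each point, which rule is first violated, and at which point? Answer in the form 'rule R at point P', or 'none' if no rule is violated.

rule 2 at point 9

Zone of each point (C = within 1σ̂, B = 1σ̂–2σ̂, A = 2σ̂–3σ̂, * = beyond 3σ̂; sign = side of CL): 1:+B, 2:+C, 3:-C, 4:-C, 5:-C, 6:-C, 7:+B, 8:-A, 9:-A, 10:-C
Rule 2 (two of three consecutive points beyond the same 2σ limit) is satisfied at point 9.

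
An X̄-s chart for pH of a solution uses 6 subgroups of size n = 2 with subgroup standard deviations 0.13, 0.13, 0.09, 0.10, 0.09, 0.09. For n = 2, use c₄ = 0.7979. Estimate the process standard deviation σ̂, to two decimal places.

s̄ = (0.13 + 0.13 + 0.09 + 0.10 + 0.09 + 0.09) / 6 = 0.1050
σ̂ = s̄ / c₄ = 0.1050 / 0.7979 = 0.1316

0.13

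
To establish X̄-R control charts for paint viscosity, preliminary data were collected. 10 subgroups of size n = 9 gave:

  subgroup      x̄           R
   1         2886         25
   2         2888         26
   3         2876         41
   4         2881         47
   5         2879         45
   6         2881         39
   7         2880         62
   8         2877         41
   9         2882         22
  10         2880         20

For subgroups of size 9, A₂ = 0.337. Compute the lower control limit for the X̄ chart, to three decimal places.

X̄̄ = (2886 + 2888 + 2876 + 2881 + 2879 + 2881 + 2880 + 2877 + 2882 + 2880) / 10 = 28810.0000 / 10 = 2881.0000
R̄ = (25 + 26 + 41 + 47 + 45 + 39 + 62 + 41 + 22 + 20) / 10 = 368.0000 / 10 = 36.8000
LCL = X̄̄ − A₂·R̄ = 2881.0000 − 0.337 × 36.8000 = 2868.5984

2868.598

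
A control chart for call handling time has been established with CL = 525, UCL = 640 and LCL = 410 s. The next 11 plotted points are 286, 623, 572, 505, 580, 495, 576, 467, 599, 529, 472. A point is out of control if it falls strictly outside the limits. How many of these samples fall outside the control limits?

1

Compare each point to [410, 640]: sample 1 = 286 < LCL.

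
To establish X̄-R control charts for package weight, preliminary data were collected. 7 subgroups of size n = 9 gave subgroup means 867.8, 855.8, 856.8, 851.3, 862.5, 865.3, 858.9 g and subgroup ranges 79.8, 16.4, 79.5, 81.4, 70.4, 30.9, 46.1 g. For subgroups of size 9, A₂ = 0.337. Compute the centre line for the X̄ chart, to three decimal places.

X̄̄ = (867.8 + 855.8 + 856.8 + 851.3 + 862.5 + 865.3 + 858.9) / 7 = 6018.4000 / 7 = 859.7714
CL = X̄̄ = 859.7714

859.771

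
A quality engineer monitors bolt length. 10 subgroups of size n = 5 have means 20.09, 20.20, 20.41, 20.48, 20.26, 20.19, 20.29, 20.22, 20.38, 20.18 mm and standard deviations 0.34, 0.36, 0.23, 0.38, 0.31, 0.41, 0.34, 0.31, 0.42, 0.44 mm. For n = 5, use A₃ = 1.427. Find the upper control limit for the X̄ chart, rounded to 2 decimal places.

X̄̄ = (20.09 + 20.20 + 20.41 + 20.48 + 20.26 + 20.19 + 20.29 + 20.22 + 20.38 + 20.18) / 10 = 20.2700
s̄ = (0.34 + 0.36 + 0.23 + 0.38 + 0.31 + 0.41 + 0.34 + 0.31 + 0.42 + 0.44) / 10 = 0.3540
UCL = X̄̄ + A₃·s̄ = 20.2700 + 1.427 × 0.3540 = 20.7752

20.78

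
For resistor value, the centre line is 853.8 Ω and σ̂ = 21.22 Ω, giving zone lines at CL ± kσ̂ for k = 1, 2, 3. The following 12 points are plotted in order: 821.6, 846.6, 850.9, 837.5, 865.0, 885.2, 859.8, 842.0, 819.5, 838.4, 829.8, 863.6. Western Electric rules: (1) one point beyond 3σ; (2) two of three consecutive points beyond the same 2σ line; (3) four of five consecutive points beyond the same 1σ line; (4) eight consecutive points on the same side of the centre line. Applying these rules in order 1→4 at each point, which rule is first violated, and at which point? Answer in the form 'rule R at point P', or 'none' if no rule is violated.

none

Zone of each point (C = within 1σ̂, B = 1σ̂–2σ̂, A = 2σ̂–3σ̂, * = beyond 3σ̂; sign = side of CL): 1:-B, 2:-C, 3:-C, 4:-C, 5:+C, 6:+B, 7:+C, 8:-C, 9:-B, 10:-C, 11:-B, 12:+C
No rule fires across all 12 points.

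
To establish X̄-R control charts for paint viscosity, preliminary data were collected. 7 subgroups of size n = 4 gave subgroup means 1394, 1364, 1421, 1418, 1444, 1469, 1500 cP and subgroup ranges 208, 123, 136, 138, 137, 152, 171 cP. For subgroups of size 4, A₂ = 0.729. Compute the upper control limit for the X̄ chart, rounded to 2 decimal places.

1540.91

X̄̄ = (1394 + 1364 + 1421 + 1418 + 1444 + 1469 + 1500) / 7 = 10010.0000 / 7 = 1430.0000
R̄ = (208 + 123 + 136 + 138 + 137 + 152 + 171) / 7 = 1065.0000 / 7 = 152.1429
UCL = X̄̄ + A₂·R̄ = 1430.0000 + 0.729 × 152.1429 = 1540.9121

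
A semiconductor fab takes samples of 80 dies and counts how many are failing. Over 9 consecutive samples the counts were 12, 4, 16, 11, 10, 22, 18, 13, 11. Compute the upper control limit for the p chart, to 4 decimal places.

p̄ = Σdᵢ / (k·n) = 117 / (9 × 80) = 0.16250
UCL = p̄ + 3·√(p̄(1−p̄)/n) = 0.16250 + 3 × √(0.16250×0.83750/80) = 0.16250 + 3 × 0.04125 = 0.28624

0.2862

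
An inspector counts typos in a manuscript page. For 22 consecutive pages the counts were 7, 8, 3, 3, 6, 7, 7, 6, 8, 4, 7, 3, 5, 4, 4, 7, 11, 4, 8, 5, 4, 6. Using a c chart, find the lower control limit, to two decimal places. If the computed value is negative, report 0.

0.00

c̄ = (7 + 8 + 3 + 3 + 6 + 7 + 7 + 6 + 8 + 4 + 7 + 3 + 5 + 4 + 4 + 7 + 11 + 4 + 8 + 5 + 4 + 6) / 22 = 127 / 22 = 5.7727
LCL = c̄ − 3√c̄ = 5.7727 − 3 × 2.4027 = -1.4352 → 0 (cannot be negative)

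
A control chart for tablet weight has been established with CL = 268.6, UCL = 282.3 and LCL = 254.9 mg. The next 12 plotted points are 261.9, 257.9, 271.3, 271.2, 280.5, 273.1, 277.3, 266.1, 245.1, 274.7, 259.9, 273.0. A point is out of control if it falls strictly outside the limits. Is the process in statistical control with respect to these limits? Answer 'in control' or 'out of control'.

out of control

Compare each point to [254.9, 282.3]: sample 9 = 245.1 < LCL.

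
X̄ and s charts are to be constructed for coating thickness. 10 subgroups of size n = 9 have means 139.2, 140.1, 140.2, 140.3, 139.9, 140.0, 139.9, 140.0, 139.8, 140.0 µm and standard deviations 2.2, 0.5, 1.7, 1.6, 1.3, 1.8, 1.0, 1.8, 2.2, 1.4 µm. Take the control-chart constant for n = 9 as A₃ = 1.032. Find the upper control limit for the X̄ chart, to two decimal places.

X̄̄ = (139.2 + 140.1 + 140.2 + 140.3 + 139.9 + 140.0 + 139.9 + 140.0 + 139.8 + 140.0) / 10 = 139.9400
s̄ = (2.2 + 0.5 + 1.7 + 1.6 + 1.3 + 1.8 + 1.0 + 1.8 + 2.2 + 1.4) / 10 = 1.5500
UCL = X̄̄ + A₃·s̄ = 139.9400 + 1.032 × 1.5500 = 141.5396

141.54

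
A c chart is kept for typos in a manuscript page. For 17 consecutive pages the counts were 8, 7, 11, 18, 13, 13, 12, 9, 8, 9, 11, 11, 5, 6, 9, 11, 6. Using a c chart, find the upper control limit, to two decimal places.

19.23

c̄ = (8 + 7 + 11 + 18 + 13 + 13 + 12 + 9 + 8 + 9 + 11 + 11 + 5 + 6 + 9 + 11 + 6) / 17 = 167 / 17 = 9.8235
UCL = c̄ + 3√c̄ = 9.8235 + 3 × √9.8235 = 9.8235 + 3 × 3.1343 = 19.2263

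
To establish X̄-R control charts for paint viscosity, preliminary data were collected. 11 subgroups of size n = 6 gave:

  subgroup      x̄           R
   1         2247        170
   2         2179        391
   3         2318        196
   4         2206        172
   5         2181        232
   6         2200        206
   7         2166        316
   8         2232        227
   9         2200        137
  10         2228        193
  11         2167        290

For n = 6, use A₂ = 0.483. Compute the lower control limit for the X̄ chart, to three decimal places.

2100.183

X̄̄ = (2247 + 2179 + 2318 + 2206 + 2181 + 2200 + 2166 + 2232 + 2200 + 2228 + 2167) / 11 = 24324.0000 / 11 = 2211.2727
R̄ = (170 + 391 + 196 + 172 + 232 + 206 + 316 + 227 + 137 + 193 + 290) / 11 = 2530.0000 / 11 = 230.0000
LCL = X̄̄ − A₂·R̄ = 2211.2727 − 0.483 × 230.0000 = 2100.1827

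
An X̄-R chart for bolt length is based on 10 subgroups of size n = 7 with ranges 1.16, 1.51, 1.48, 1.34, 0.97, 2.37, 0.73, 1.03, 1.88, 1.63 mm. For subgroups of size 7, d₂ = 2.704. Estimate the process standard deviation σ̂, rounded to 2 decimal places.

0.52

R̄ = (1.16 + 1.51 + 1.48 + 1.34 + 0.97 + 2.37 + 0.73 + 1.03 + 1.88 + 1.63) / 10 = 1.4100
σ̂ = R̄ / d₂ = 1.4100 / 2.704 = 0.5214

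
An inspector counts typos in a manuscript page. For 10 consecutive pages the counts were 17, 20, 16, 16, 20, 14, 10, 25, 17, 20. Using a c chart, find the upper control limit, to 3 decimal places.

30.050

c̄ = (17 + 20 + 16 + 16 + 20 + 14 + 10 + 25 + 17 + 20) / 10 = 175 / 10 = 17.5000
UCL = c̄ + 3√c̄ = 17.5000 + 3 × √17.5000 = 17.5000 + 3 × 4.1833 = 30.0499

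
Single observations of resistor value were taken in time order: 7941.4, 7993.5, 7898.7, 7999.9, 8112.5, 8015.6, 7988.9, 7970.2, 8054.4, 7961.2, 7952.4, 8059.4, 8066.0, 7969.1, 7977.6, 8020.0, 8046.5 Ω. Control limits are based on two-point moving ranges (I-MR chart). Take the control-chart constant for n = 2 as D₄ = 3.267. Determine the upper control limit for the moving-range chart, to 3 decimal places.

Moving ranges: 52.1, 94.8, 101.2, 112.6, 96.9, 26.7, 18.7, 84.2, 93.2, 8.8, 107.0, 6.6, 96.9, 8.5, 42.4, 26.5; M̄R̄ = 977.1000 / 16 = 61.0688
UCL_MR = D₄·M̄R̄ = 3.267 × 61.0688 = 199.5116

199.512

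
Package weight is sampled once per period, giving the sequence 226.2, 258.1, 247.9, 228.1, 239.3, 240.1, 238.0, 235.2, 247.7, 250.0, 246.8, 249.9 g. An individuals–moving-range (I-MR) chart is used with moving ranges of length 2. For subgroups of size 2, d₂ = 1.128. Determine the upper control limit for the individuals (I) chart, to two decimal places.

266.43

X̄ = (226.2 + 258.1 + 247.9 + 228.1 + 239.3 + 240.1 + 238.0 + 235.2 + 247.7 + 250.0 + 246.8 + 249.9) / 12 = 242.2750
Moving ranges: 31.9, 10.2, 19.8, 11.2, 0.8, 2.1, 2.8, 12.5, 2.3, 3.2, 3.1; M̄R̄ = 99.9000 / 11 = 9.0818
UCL = X̄ + 3·M̄R̄/d₂ = 242.2750 + 3 × 9.0818 / 1.128 = 266.4288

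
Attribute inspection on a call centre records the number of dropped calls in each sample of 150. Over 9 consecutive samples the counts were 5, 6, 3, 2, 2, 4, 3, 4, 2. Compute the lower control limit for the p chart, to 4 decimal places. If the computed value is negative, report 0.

p̄ = Σdᵢ / (k·n) = 31 / (9 × 150) = 0.02296
LCL = p̄ − 3·√(p̄(1−p̄)/n) = 0.02296 − 3 × 0.01223 = -0.01373 → 0 (negative, so LCL = 0)

0.0000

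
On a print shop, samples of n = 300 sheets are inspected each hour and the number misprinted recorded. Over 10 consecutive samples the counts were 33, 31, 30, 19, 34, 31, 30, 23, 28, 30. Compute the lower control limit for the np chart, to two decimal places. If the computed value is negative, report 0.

p̄ = Σdᵢ / (k·n) = 289 / (10 × 300) = 0.09633
LCL = np̄ − 3·√(np̄(1−p̄)) = 28.9000 − 3 × 5.1104 = 13.5689

13.57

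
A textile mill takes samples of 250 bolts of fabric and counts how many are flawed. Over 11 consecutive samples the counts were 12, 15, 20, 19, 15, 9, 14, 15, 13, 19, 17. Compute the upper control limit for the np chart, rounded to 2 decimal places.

26.63

p̄ = Σdᵢ / (k·n) = 168 / (11 × 250) = 0.06109
UCL = np̄ + 3·√(np̄(1−p̄)) = 15.2727 + 3 × √(15.2727×0.93891) = 15.2727 + 3 × 3.7868 = 26.6331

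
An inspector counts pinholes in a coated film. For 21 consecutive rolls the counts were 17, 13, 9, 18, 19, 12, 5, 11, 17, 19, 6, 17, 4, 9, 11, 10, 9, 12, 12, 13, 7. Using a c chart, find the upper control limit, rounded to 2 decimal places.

22.26

c̄ = (17 + 13 + 9 + 18 + 19 + 12 + 5 + 11 + 17 + 19 + 6 + 17 + 4 + 9 + 11 + 10 + 9 + 12 + 12 + 13 + 7) / 21 = 250 / 21 = 11.9048
UCL = c̄ + 3√c̄ = 11.9048 + 3 × √11.9048 = 11.9048 + 3 × 3.4503 = 22.2557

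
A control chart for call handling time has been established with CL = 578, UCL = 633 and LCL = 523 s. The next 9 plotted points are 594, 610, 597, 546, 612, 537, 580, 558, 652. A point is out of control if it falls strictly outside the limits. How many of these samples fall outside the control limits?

Compare each point to [523, 633]: sample 9 = 652 > UCL.

1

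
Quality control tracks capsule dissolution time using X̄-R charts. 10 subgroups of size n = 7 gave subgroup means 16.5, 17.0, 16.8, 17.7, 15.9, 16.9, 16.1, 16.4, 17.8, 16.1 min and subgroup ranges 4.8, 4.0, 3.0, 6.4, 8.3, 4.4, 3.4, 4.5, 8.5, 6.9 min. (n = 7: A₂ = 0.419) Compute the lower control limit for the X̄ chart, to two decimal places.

X̄̄ = (16.5 + 17.0 + 16.8 + 17.7 + 15.9 + 16.9 + 16.1 + 16.4 + 17.8 + 16.1) / 10 = 167.2000 / 10 = 16.7200
R̄ = (4.8 + 4.0 + 3.0 + 6.4 + 8.3 + 4.4 + 3.4 + 4.5 + 8.5 + 6.9) / 10 = 54.2000 / 10 = 5.4200
LCL = X̄̄ − A₂·R̄ = 16.7200 − 0.419 × 5.4200 = 14.4490

14.45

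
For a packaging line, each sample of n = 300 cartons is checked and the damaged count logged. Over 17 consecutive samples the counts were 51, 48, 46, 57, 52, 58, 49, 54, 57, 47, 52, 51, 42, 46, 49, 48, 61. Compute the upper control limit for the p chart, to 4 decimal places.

0.2353

p̄ = Σdᵢ / (k·n) = 868 / (17 × 300) = 0.17020
UCL = p̄ + 3·√(p̄(1−p̄)/n) = 0.17020 + 3 × √(0.17020×0.82980/300) = 0.17020 + 3 × 0.02170 = 0.23529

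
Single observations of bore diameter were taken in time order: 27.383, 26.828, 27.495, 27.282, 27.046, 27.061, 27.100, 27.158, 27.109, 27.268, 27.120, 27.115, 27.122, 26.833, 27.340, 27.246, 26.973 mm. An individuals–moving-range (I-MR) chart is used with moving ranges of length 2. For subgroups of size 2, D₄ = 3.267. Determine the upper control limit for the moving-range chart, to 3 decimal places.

0.677

Moving ranges: 0.555, 0.667, 0.213, 0.236, 0.015, 0.039, 0.058, 0.049, 0.159, 0.148, 0.005, 0.007, 0.289, 0.507, 0.094, 0.273; M̄R̄ = 3.3140 / 16 = 0.2071
UCL_MR = D₄·M̄R̄ = 3.267 × 0.2071 = 0.6767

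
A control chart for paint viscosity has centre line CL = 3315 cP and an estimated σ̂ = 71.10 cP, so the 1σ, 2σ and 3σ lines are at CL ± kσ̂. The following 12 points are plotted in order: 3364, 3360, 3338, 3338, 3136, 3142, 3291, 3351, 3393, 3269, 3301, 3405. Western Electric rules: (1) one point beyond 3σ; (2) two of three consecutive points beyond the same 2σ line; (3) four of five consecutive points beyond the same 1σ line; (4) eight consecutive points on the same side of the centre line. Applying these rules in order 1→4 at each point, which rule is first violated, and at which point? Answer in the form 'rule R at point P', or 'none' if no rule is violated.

Zone of each point (C = within 1σ̂, B = 1σ̂–2σ̂, A = 2σ̂–3σ̂, * = beyond 3σ̂; sign = side of CL): 1:+C, 2:+C, 3:+C, 4:+C, 5:-A, 6:-A, 7:-C, 8:+C, 9:+B, 10:-C, 11:-C, 12:+B
Rule 2 (two of three consecutive points beyond the same 2σ limit) is satisfied at point 6.

rule 2 at point 6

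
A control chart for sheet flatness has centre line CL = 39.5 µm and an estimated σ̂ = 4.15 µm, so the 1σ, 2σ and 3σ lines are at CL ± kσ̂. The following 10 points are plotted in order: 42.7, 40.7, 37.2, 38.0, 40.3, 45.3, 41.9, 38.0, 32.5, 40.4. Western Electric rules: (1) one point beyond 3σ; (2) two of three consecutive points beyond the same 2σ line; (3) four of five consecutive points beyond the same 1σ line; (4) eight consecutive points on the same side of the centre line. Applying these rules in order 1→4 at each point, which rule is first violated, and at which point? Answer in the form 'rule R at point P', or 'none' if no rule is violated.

none

Zone of each point (C = within 1σ̂, B = 1σ̂–2σ̂, A = 2σ̂–3σ̂, * = beyond 3σ̂; sign = side of CL): 1:+C, 2:+C, 3:-C, 4:-C, 5:+C, 6:+B, 7:+C, 8:-C, 9:-B, 10:+C
No rule fires across all 10 points.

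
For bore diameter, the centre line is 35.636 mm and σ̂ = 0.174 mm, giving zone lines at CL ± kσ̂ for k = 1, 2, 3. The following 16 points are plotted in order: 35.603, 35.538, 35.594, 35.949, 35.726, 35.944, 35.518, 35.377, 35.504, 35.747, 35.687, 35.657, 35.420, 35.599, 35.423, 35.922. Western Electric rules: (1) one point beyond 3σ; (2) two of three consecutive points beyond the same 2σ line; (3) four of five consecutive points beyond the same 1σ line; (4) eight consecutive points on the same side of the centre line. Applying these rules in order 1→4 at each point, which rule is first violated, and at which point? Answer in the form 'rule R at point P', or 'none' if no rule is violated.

none

Zone of each point (C = within 1σ̂, B = 1σ̂–2σ̂, A = 2σ̂–3σ̂, * = beyond 3σ̂; sign = side of CL): 1:-C, 2:-C, 3:-C, 4:+B, 5:+C, 6:+B, 7:-C, 8:-B, 9:-C, 10:+C, 11:+C, 12:+C, 13:-B, 14:-C, 15:-B, 16:+B
No rule fires across all 16 points.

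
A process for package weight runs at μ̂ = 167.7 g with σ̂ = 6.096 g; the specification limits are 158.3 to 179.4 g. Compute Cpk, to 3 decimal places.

Cpu = (USL − μ̂) / (3σ̂) = (179.4 − 167.7) / (3 × 6.096) = 0.6398; Cpl = (μ̂ − LSL) / (3σ̂) = (167.7 − 158.3) / (3 × 6.096) = 0.5140; Cpk = min(Cpu, Cpl) = 0.5140

0.514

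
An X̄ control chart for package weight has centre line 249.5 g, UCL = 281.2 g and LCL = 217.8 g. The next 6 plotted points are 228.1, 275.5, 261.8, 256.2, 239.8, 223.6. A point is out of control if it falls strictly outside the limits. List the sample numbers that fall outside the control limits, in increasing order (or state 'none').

All 6 points lie within [217.8, 281.2].

none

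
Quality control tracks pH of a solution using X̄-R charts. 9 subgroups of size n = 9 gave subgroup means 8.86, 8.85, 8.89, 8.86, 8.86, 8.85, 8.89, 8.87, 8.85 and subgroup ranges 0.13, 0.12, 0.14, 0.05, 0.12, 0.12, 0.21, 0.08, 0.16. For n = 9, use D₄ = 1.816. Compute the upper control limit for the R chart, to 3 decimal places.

R̄ = (0.13 + 0.12 + 0.14 + 0.05 + 0.12 + 0.12 + 0.21 + 0.08 + 0.16) / 9 = 1.1300 / 9 = 0.1256
UCL_R = D₄·R̄ = 1.816 × 0.1256 = 0.2280

0.228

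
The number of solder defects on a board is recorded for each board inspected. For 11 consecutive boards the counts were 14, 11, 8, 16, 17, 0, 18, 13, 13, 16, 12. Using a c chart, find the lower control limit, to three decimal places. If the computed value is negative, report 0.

c̄ = (14 + 11 + 8 + 16 + 17 + 0 + 18 + 13 + 13 + 16 + 12) / 11 = 138 / 11 = 12.5455
LCL = c̄ − 3√c̄ = 12.5455 − 3 × 3.5420 = 1.9196

1.920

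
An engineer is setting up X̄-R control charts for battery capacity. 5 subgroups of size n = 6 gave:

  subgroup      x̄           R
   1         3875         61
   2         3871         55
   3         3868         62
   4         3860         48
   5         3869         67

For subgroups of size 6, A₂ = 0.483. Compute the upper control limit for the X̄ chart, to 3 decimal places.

3896.904

X̄̄ = (3875 + 3871 + 3868 + 3860 + 3869) / 5 = 19343.0000 / 5 = 3868.6000
R̄ = (61 + 55 + 62 + 48 + 67) / 5 = 293.0000 / 5 = 58.6000
UCL = X̄̄ + A₂·R̄ = 3868.6000 + 0.483 × 58.6000 = 3896.9038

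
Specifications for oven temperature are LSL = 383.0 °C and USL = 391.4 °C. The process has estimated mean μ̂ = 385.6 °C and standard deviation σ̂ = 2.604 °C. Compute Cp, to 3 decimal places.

Cp = (USL − LSL) / (6σ̂) = (391.4 − 383.0) / (6 × 2.604) = 8.4000 / 15.6240 = 0.5376

0.538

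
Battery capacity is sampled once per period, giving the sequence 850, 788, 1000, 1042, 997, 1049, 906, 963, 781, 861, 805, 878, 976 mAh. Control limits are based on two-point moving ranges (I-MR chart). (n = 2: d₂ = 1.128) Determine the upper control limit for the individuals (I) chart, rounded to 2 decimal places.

X̄ = (850 + 788 + 1000 + 1042 + 997 + 1049 + 906 + 963 + 781 + 861 + 805 + 878 + 976) / 13 = 915.0769
Moving ranges: 62, 212, 42, 45, 52, 143, 57, 182, 80, 56, 73, 98; M̄R̄ = 1102.0000 / 12 = 91.8333
UCL = X̄ + 3·M̄R̄/d₂ = 915.0769 + 3 × 91.8333 / 1.128 = 1159.3145

1159.31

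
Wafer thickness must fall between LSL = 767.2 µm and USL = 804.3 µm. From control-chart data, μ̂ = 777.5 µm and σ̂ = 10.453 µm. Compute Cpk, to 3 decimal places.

Cpu = (USL − μ̂) / (3σ̂) = (804.3 − 777.5) / (3 × 10.453) = 0.8546; Cpl = (μ̂ − LSL) / (3σ̂) = (777.5 − 767.2) / (3 × 10.453) = 0.3285; Cpk = min(Cpu, Cpl) = 0.3285

0.328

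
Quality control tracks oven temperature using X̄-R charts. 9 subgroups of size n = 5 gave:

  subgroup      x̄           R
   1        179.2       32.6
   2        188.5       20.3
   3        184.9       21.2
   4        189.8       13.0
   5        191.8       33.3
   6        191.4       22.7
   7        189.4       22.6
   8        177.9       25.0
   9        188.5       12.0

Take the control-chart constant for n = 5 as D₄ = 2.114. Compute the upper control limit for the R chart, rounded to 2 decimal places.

R̄ = (32.6 + 20.3 + 21.2 + 13.0 + 33.3 + 22.7 + 22.6 + 25.0 + 12.0) / 9 = 202.7000 / 9 = 22.5222
UCL_R = D₄·R̄ = 2.114 × 22.5222 = 47.6120

47.61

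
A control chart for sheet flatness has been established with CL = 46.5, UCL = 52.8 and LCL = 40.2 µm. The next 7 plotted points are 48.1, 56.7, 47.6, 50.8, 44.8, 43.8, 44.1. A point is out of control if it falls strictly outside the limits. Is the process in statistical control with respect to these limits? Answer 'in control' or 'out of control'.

Compare each point to [40.2, 52.8]: sample 2 = 56.7 > UCL.

out of control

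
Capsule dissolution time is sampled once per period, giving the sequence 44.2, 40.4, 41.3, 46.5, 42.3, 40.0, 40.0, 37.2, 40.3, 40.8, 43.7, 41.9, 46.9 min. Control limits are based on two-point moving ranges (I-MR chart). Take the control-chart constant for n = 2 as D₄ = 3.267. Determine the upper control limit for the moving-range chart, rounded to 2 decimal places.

Moving ranges: 3.8, 0.9, 5.2, 4.2, 2.3, 0.0, 2.8, 3.1, 0.5, 2.9, 1.8, 5.0; M̄R̄ = 32.5000 / 12 = 2.7083
UCL_MR = D₄·M̄R̄ = 3.267 × 2.7083 = 8.8481

8.85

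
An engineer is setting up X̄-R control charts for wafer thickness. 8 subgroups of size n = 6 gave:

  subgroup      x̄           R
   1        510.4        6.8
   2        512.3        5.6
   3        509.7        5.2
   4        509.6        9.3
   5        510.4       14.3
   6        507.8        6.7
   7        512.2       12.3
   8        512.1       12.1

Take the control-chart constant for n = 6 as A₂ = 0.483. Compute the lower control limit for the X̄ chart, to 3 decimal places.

506.197

X̄̄ = (510.4 + 512.3 + 509.7 + 509.6 + 510.4 + 507.8 + 512.2 + 512.1) / 8 = 4084.5000 / 8 = 510.5625
R̄ = (6.8 + 5.6 + 5.2 + 9.3 + 14.3 + 6.7 + 12.3 + 12.1) / 8 = 72.3000 / 8 = 9.0375
LCL = X̄̄ − A₂·R̄ = 510.5625 − 0.483 × 9.0375 = 506.1974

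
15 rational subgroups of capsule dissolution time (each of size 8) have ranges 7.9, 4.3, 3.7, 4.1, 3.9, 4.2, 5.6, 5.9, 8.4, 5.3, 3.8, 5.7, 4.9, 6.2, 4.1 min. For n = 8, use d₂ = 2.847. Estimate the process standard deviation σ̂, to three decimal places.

1.826

R̄ = (7.9 + 4.3 + 3.7 + 4.1 + 3.9 + 4.2 + 5.6 + 5.9 + 8.4 + 5.3 + 3.8 + 5.7 + 4.9 + 6.2 + 4.1) / 15 = 5.2000
σ̂ = R̄ / d₂ = 5.2000 / 2.847 = 1.8265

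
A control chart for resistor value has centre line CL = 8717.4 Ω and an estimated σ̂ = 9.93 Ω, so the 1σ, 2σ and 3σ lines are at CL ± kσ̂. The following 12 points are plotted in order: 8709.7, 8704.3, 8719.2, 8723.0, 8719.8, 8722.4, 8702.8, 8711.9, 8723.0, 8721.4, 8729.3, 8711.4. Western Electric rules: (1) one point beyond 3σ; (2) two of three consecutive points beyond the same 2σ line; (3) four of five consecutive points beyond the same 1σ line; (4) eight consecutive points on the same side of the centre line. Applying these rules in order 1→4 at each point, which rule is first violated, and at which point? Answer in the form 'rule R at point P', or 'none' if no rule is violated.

Zone of each point (C = within 1σ̂, B = 1σ̂–2σ̂, A = 2σ̂–3σ̂, * = beyond 3σ̂; sign = side of CL): 1:-C, 2:-B, 3:+C, 4:+C, 5:+C, 6:+C, 7:-B, 8:-C, 9:+C, 10:+C, 11:+B, 12:-C
No rule fires across all 12 points.

none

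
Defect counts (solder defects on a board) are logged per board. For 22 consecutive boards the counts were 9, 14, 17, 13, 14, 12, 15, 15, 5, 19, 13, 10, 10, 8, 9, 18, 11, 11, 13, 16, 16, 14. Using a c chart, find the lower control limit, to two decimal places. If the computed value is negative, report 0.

c̄ = (9 + 14 + 17 + 13 + 14 + 12 + 15 + 15 + 5 + 19 + 13 + 10 + 10 + 8 + 9 + 18 + 11 + 11 + 13 + 16 + 16 + 14) / 22 = 282 / 22 = 12.8182
LCL = c̄ − 3√c̄ = 12.8182 − 3 × 3.5802 = 2.0774

2.08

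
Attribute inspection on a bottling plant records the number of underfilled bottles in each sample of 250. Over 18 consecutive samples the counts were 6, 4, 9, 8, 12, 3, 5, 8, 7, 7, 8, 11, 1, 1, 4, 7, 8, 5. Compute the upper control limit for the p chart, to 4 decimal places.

0.0551

p̄ = Σdᵢ / (k·n) = 114 / (18 × 250) = 0.02533
UCL = p̄ + 3·√(p̄(1−p̄)/n) = 0.02533 + 3 × √(0.02533×0.97467/250) = 0.02533 + 3 × 0.00994 = 0.05515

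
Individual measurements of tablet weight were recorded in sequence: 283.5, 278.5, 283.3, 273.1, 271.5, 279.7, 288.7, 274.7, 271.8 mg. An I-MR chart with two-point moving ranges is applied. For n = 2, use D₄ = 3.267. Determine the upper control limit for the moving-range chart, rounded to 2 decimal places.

Moving ranges: 5.0, 4.8, 10.2, 1.6, 8.2, 9.0, 14.0, 2.9; M̄R̄ = 55.7000 / 8 = 6.9625
UCL_MR = D₄·M̄R̄ = 3.267 × 6.9625 = 22.7465

22.75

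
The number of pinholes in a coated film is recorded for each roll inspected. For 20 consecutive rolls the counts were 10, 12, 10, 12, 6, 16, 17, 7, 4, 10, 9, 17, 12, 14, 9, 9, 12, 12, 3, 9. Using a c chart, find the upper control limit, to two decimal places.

c̄ = (10 + 12 + 10 + 12 + 6 + 16 + 17 + 7 + 4 + 10 + 9 + 17 + 12 + 14 + 9 + 9 + 12 + 12 + 3 + 9) / 20 = 210 / 20 = 10.5000
UCL = c̄ + 3√c̄ = 10.5000 + 3 × √10.5000 = 10.5000 + 3 × 3.2404 = 20.2211

20.22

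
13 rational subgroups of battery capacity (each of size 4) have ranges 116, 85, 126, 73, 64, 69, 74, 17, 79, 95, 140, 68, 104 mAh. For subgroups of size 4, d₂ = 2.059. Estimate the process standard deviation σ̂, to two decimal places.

R̄ = (116 + 85 + 126 + 73 + 64 + 69 + 74 + 17 + 79 + 95 + 140 + 68 + 104) / 13 = 85.3846
σ̂ = R̄ / d₂ = 85.3846 / 2.059 = 41.4690

41.47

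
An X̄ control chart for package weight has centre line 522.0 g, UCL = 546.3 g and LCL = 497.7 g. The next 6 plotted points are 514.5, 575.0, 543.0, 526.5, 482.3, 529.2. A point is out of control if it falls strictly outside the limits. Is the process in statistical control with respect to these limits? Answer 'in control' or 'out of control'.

out of control

Compare each point to [497.7, 546.3]: sample 2 = 575.0 > UCL; sample 5 = 482.3 < LCL.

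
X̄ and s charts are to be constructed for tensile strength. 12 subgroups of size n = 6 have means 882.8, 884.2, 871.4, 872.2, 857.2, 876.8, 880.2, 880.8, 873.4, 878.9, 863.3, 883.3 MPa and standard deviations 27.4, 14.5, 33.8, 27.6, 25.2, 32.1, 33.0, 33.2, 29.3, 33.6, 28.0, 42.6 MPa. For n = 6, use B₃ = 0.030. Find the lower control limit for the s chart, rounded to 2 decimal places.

0.90

s̄ = (27.4 + 14.5 + 33.8 + 27.6 + 25.2 + 32.1 + 33.0 + 33.2 + 29.3 + 33.6 + 28.0 + 42.6) / 12 = 30.0250
LCL_s = B₃·s̄ = 0.030 × 30.0250 = 0.9008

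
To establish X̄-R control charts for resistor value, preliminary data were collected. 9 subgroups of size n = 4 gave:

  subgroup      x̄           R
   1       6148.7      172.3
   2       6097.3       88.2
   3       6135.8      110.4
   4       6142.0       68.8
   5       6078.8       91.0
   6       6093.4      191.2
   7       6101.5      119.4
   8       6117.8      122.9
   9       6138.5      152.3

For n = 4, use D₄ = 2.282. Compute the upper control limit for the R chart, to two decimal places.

283.09

R̄ = (172.3 + 88.2 + 110.4 + 68.8 + 91.0 + 191.2 + 119.4 + 122.9 + 152.3) / 9 = 1116.5000 / 9 = 124.0556
UCL_R = D₄·R̄ = 2.282 × 124.0556 = 283.0948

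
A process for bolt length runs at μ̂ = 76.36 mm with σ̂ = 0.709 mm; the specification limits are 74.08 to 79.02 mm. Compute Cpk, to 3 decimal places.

Cpu = (USL − μ̂) / (3σ̂) = (79.02 − 76.36) / (3 × 0.709) = 1.2506; Cpl = (μ̂ − LSL) / (3σ̂) = (76.36 − 74.08) / (3 × 0.709) = 1.0719; Cpk = min(Cpu, Cpl) = 1.0719

1.072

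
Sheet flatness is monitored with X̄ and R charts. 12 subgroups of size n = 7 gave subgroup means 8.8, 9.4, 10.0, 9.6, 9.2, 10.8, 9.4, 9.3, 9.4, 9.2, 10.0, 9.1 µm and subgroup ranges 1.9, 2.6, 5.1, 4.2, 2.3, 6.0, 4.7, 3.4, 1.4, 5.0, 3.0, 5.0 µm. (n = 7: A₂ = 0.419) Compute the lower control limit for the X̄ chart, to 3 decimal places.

X̄̄ = (8.8 + 9.4 + 10.0 + 9.6 + 9.2 + 10.8 + 9.4 + 9.3 + 9.4 + 9.2 + 10.0 + 9.1) / 12 = 114.2000 / 12 = 9.5167
R̄ = (1.9 + 2.6 + 5.1 + 4.2 + 2.3 + 6.0 + 4.7 + 3.4 + 1.4 + 5.0 + 3.0 + 5.0) / 12 = 44.6000 / 12 = 3.7167
LCL = X̄̄ − A₂·R̄ = 9.5167 − 0.419 × 3.7167 = 7.9594

7.959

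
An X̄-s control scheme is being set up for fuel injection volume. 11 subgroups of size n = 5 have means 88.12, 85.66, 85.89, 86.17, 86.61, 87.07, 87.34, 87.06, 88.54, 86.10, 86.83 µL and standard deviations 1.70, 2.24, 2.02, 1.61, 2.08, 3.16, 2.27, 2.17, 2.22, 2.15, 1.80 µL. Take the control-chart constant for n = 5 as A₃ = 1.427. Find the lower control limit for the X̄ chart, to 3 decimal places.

83.815

X̄̄ = (88.12 + 85.66 + 85.89 + 86.17 + 86.61 + 87.07 + 87.34 + 87.06 + 88.54 + 86.10 + 86.83) / 11 = 86.8536
s̄ = (1.70 + 2.24 + 2.02 + 1.61 + 2.08 + 3.16 + 2.27 + 2.17 + 2.22 + 2.15 + 1.80) / 11 = 2.1291
LCL = X̄̄ − A₃·s̄ = 86.8536 − 1.427 × 2.1291 = 83.8154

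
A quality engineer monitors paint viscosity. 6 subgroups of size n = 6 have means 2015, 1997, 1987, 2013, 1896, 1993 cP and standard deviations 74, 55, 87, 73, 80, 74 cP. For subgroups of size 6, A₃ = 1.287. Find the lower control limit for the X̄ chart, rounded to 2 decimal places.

1888.48

X̄̄ = (2015 + 1997 + 1987 + 2013 + 1896 + 1993) / 6 = 1983.5000
s̄ = (74 + 55 + 87 + 73 + 80 + 74) / 6 = 73.8333
LCL = X̄̄ − A₃·s̄ = 1983.5000 − 1.287 × 73.8333 = 1888.4765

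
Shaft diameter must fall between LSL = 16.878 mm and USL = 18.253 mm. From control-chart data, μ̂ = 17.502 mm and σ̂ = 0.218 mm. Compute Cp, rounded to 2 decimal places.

1.05

Cp = (USL − LSL) / (6σ̂) = (18.253 − 16.878) / (6 × 0.218) = 1.3750 / 1.3080 = 1.0512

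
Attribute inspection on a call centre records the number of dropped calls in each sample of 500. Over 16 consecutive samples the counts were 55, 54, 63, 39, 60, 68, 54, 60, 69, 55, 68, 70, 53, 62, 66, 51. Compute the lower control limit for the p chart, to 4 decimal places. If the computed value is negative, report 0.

p̄ = Σdᵢ / (k·n) = 947 / (16 × 500) = 0.11837
LCL = p̄ − 3·√(p̄(1−p̄)/n) = 0.11837 − 3 × 0.01445 = 0.07503

0.0750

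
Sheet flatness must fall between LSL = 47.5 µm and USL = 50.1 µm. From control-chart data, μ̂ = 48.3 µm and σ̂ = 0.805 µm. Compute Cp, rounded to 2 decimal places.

0.54

Cp = (USL − LSL) / (6σ̂) = (50.1 − 47.5) / (6 × 0.805) = 2.6000 / 4.8300 = 0.5383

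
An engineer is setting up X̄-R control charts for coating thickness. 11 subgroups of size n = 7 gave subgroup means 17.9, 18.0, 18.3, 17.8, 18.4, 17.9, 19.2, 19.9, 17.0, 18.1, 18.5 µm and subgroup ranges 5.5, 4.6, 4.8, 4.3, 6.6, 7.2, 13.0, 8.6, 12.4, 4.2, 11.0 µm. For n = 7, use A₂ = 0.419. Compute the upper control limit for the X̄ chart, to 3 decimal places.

21.404

X̄̄ = (17.9 + 18.0 + 18.3 + 17.8 + 18.4 + 17.9 + 19.2 + 19.9 + 17.0 + 18.1 + 18.5) / 11 = 201.0000 / 11 = 18.2727
R̄ = (5.5 + 4.6 + 4.8 + 4.3 + 6.6 + 7.2 + 13.0 + 8.6 + 12.4 + 4.2 + 11.0) / 11 = 82.2000 / 11 = 7.4727
UCL = X̄̄ + A₂·R̄ = 18.2727 + 0.419 × 7.4727 = 21.4038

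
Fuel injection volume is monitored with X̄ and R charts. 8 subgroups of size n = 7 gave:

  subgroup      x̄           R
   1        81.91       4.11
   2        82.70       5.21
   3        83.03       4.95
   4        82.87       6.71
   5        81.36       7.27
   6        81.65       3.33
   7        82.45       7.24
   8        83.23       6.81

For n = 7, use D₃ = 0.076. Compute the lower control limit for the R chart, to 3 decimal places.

0.433

R̄ = (4.11 + 5.21 + 4.95 + 6.71 + 7.27 + 3.33 + 7.24 + 6.81) / 8 = 45.6300 / 8 = 5.7038
LCL_R = D₃·R̄ = 0.076 × 5.7038 = 0.4335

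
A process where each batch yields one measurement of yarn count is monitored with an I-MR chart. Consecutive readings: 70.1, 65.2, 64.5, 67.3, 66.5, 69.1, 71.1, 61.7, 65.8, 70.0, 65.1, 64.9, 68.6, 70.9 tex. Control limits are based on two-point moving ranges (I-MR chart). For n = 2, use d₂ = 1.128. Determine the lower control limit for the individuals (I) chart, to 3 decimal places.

58.485

X̄ = (70.1 + 65.2 + 64.5 + 67.3 + 66.5 + 69.1 + 71.1 + 61.7 + 65.8 + 70.0 + 65.1 + 64.9 + 68.6 + 70.9) / 14 = 67.2000
Moving ranges: 4.9, 0.7, 2.8, 0.8, 2.6, 2.0, 9.4, 4.1, 4.2, 4.9, 0.2, 3.7, 2.3; M̄R̄ = 42.6000 / 13 = 3.2769
LCL = X̄ − 3·M̄R̄/d₂ = 67.2000 − 3 × 3.2769 / 1.128 = 58.4848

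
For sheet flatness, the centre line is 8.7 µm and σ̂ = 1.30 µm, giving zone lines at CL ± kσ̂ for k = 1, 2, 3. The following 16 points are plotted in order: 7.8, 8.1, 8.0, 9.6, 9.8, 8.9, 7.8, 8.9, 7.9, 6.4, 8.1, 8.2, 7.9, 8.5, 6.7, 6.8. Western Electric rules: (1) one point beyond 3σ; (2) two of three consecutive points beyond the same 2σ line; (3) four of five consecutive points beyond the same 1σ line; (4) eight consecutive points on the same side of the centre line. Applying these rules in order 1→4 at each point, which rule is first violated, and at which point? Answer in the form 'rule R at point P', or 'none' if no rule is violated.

Zone of each point (C = within 1σ̂, B = 1σ̂–2σ̂, A = 2σ̂–3σ̂, * = beyond 3σ̂; sign = side of CL): 1:-C, 2:-C, 3:-C, 4:+C, 5:+C, 6:+C, 7:-C, 8:+C, 9:-C, 10:-B, 11:-C, 12:-C, 13:-C, 14:-C, 15:-B, 16:-B
Rule 4 (eight consecutive points on the same side of the centre line) is satisfied at point 16.

rule 4 at point 16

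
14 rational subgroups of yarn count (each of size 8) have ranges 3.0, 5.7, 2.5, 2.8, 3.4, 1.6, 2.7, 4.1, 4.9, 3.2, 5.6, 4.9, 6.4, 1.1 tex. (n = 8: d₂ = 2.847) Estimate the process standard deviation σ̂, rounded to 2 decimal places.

R̄ = (3.0 + 5.7 + 2.5 + 2.8 + 3.4 + 1.6 + 2.7 + 4.1 + 4.9 + 3.2 + 5.6 + 4.9 + 6.4 + 1.1) / 14 = 3.7071
σ̂ = R̄ / d₂ = 3.7071 / 2.847 = 1.3021

1.30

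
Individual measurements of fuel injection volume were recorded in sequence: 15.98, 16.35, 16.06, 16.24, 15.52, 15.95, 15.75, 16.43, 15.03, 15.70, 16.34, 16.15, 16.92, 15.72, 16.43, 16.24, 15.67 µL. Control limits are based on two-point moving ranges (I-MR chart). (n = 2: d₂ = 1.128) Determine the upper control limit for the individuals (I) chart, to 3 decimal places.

X̄ = (15.98 + 16.35 + 16.06 + 16.24 + 15.52 + 15.95 + 15.75 + 16.43 + 15.03 + 15.70 + 16.34 + 16.15 + 16.92 + 15.72 + 16.43 + 16.24 + 15.67) / 17 = 16.0282
Moving ranges: 0.37, 0.29, 0.18, 0.72, 0.43, 0.20, 0.68, 1.40, 0.67, 0.64, 0.19, 0.77, 1.20, 0.71, 0.19, 0.57; M̄R̄ = 9.2100 / 16 = 0.5756
UCL = X̄ + 3·M̄R̄/d₂ = 16.0282 + 3 × 0.5756 / 1.128 = 17.5592

17.559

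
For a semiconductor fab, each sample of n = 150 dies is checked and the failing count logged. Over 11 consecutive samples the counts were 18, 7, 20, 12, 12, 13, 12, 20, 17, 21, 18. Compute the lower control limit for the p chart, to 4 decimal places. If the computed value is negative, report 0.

p̄ = Σdᵢ / (k·n) = 170 / (11 × 150) = 0.10303
LCL = p̄ − 3·√(p̄(1−p̄)/n) = 0.10303 − 3 × 0.02482 = 0.02857

0.0286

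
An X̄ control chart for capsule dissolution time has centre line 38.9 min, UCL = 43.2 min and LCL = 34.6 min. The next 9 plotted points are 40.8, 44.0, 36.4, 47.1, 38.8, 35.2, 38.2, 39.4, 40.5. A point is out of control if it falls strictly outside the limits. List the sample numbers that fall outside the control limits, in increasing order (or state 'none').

Compare each point to [34.6, 43.2]: sample 2 = 44.0 > UCL; sample 4 = 47.1 > UCL.

2, 4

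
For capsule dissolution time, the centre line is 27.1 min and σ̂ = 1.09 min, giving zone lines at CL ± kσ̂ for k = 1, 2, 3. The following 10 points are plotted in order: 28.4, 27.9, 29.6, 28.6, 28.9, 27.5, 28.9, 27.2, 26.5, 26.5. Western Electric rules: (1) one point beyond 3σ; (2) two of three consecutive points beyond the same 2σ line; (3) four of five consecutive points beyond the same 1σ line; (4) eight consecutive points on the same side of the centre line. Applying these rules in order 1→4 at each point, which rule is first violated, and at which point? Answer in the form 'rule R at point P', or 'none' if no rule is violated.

Zone of each point (C = within 1σ̂, B = 1σ̂–2σ̂, A = 2σ̂–3σ̂, * = beyond 3σ̂; sign = side of CL): 1:+B, 2:+C, 3:+A, 4:+B, 5:+B, 6:+C, 7:+B, 8:+C, 9:-C, 10:-C
Rule 3 (four of five consecutive points beyond the same 1σ limit) is satisfied at point 5.

rule 3 at point 5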